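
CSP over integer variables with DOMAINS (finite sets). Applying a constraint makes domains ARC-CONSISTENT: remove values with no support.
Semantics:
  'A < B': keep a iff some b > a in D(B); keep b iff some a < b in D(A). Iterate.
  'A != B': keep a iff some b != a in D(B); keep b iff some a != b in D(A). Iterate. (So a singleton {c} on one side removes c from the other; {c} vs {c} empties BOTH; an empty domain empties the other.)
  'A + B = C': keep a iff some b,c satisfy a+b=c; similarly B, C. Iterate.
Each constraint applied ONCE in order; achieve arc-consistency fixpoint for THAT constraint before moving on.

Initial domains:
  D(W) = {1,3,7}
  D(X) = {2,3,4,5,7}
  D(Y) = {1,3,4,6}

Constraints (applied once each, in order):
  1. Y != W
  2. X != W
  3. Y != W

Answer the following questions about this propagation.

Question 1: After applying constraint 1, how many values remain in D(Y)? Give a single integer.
Answer: 4

Derivation:
Constraint 1 (Y != W) on D(Y)={1,3,4,6} D(W)={1,3,7}: no change
So after constraint 1: D(Y)={1,3,4,6}, size = 4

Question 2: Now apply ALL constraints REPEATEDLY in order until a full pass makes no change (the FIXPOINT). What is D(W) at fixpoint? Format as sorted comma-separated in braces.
pass 0 (initial): D(W)={1,3,7}
pass 1: no change
Fixpoint after 1 passes: D(W) = {1,3,7}

Answer: {1,3,7}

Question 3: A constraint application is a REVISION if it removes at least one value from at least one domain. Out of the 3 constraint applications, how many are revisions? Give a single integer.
Answer: 0

Derivation:
Constraint 1 (Y != W) on D(Y)={1,3,4,6} D(W)={1,3,7}: no change => not a revision
Constraint 2 (X != W) on D(X)={2,3,4,5,7} D(W)={1,3,7}: no change => not a revision
Constraint 3 (Y != W) on D(Y)={1,3,4,6} D(W)={1,3,7}: no change => not a revision
Total revisions = 0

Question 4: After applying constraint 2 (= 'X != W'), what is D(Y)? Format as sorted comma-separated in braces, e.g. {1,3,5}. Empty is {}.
Constraint 1 (Y != W) on D(Y)={1,3,4,6} D(W)={1,3,7}: no change
Constraint 2 (X != W) on D(X)={2,3,4,5,7} D(W)={1,3,7}: no change
So after constraint 2: D(Y) = {1,3,4,6}

Answer: {1,3,4,6}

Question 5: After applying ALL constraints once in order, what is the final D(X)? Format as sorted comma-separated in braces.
Answer: {2,3,4,5,7}

Derivation:
Constraint 1 (Y != W) on D(Y)={1,3,4,6} D(W)={1,3,7}: no change
Constraint 2 (X != W) on D(X)={2,3,4,5,7} D(W)={1,3,7}: no change
Constraint 3 (Y != W) on D(Y)={1,3,4,6} D(W)={1,3,7}: no change
So after all 3 constraints: D(X) = {2,3,4,5,7}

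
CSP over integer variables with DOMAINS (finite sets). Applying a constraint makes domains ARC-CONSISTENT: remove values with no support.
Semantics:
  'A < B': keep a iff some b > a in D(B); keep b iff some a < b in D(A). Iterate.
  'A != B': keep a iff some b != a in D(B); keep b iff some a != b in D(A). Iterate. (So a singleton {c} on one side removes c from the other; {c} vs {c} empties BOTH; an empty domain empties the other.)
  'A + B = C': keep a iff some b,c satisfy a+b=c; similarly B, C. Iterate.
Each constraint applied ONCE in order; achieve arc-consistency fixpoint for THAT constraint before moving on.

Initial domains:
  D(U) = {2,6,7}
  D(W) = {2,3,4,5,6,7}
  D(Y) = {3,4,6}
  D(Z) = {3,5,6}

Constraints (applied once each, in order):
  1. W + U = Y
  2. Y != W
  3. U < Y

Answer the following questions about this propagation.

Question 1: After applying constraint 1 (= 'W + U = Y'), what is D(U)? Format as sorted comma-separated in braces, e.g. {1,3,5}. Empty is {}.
Answer: {2}

Derivation:
Constraint 1 (W + U = Y) on D(W)={2,3,4,5,6,7} D(U)={2,6,7} D(Y)={3,4,6}: W {2,3,4,5,6,7}->{2,4}; U {2,6,7}->{2}; Y {3,4,6}->{4,6}
So after constraint 1: D(U) = {2}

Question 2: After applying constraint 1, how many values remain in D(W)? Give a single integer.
Answer: 2

Derivation:
Constraint 1 (W + U = Y) on D(W)={2,3,4,5,6,7} D(U)={2,6,7} D(Y)={3,4,6}: W {2,3,4,5,6,7}->{2,4}; U {2,6,7}->{2}; Y {3,4,6}->{4,6}
So after constraint 1: D(W)={2,4}, size = 2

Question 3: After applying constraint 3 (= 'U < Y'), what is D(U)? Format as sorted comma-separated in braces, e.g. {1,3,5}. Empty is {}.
Constraint 1 (W + U = Y) on D(W)={2,3,4,5,6,7} D(U)={2,6,7} D(Y)={3,4,6}: W {2,3,4,5,6,7}->{2,4}; U {2,6,7}->{2}; Y {3,4,6}->{4,6}
Constraint 2 (Y != W) on D(Y)={4,6} D(W)={2,4}: no change
Constraint 3 (U < Y) on D(U)={2} D(Y)={4,6}: no change
So after constraint 3: D(U) = {2}

Answer: {2}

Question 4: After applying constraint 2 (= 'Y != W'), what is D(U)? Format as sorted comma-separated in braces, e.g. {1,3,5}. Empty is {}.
Constraint 1 (W + U = Y) on D(W)={2,3,4,5,6,7} D(U)={2,6,7} D(Y)={3,4,6}: W {2,3,4,5,6,7}->{2,4}; U {2,6,7}->{2}; Y {3,4,6}->{4,6}
Constraint 2 (Y != W) on D(Y)={4,6} D(W)={2,4}: no change
So after constraint 2: D(U) = {2}

Answer: {2}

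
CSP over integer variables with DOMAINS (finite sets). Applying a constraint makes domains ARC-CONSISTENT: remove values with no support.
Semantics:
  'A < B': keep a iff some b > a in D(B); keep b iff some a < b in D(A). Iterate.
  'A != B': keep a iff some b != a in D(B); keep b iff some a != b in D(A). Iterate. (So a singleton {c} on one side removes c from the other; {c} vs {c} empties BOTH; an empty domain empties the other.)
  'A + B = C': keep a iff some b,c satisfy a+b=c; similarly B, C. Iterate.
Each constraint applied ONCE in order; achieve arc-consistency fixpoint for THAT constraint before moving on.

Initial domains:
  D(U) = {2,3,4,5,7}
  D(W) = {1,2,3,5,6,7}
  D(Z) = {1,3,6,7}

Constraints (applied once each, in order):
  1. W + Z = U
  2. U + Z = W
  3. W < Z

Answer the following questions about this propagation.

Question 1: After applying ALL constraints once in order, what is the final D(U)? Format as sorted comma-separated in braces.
Constraint 1 (W + Z = U) on D(W)={1,2,3,5,6,7} D(Z)={1,3,6,7} D(U)={2,3,4,5,7}: W {1,2,3,5,6,7}->{1,2,3,6}; Z {1,3,6,7}->{1,3,6}
Constraint 2 (U + Z = W) on D(U)={2,3,4,5,7} D(Z)={1,3,6} D(W)={1,2,3,6}: U {2,3,4,5,7}->{2,3,5}; Z {1,3,6}->{1,3}; W {1,2,3,6}->{3,6}
Constraint 3 (W < Z) on D(W)={3,6} D(Z)={1,3}: W {3,6}->{}; Z {1,3}->{}
So after all 3 constraints: D(U) = {2,3,5}

Answer: {2,3,5}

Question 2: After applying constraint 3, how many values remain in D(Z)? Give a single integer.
Constraint 1 (W + Z = U) on D(W)={1,2,3,5,6,7} D(Z)={1,3,6,7} D(U)={2,3,4,5,7}: W {1,2,3,5,6,7}->{1,2,3,6}; Z {1,3,6,7}->{1,3,6}
Constraint 2 (U + Z = W) on D(U)={2,3,4,5,7} D(Z)={1,3,6} D(W)={1,2,3,6}: U {2,3,4,5,7}->{2,3,5}; Z {1,3,6}->{1,3}; W {1,2,3,6}->{3,6}
Constraint 3 (W < Z) on D(W)={3,6} D(Z)={1,3}: W {3,6}->{}; Z {1,3}->{}
So after constraint 3: D(Z)={}, size = 0

Answer: 0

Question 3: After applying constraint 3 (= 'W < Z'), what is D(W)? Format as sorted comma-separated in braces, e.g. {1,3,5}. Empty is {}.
Constraint 1 (W + Z = U) on D(W)={1,2,3,5,6,7} D(Z)={1,3,6,7} D(U)={2,3,4,5,7}: W {1,2,3,5,6,7}->{1,2,3,6}; Z {1,3,6,7}->{1,3,6}
Constraint 2 (U + Z = W) on D(U)={2,3,4,5,7} D(Z)={1,3,6} D(W)={1,2,3,6}: U {2,3,4,5,7}->{2,3,5}; Z {1,3,6}->{1,3}; W {1,2,3,6}->{3,6}
Constraint 3 (W < Z) on D(W)={3,6} D(Z)={1,3}: W {3,6}->{}; Z {1,3}->{}
So after constraint 3: D(W) = {}

Answer: {}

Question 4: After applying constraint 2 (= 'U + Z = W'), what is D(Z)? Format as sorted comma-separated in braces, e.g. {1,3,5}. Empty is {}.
Constraint 1 (W + Z = U) on D(W)={1,2,3,5,6,7} D(Z)={1,3,6,7} D(U)={2,3,4,5,7}: W {1,2,3,5,6,7}->{1,2,3,6}; Z {1,3,6,7}->{1,3,6}
Constraint 2 (U + Z = W) on D(U)={2,3,4,5,7} D(Z)={1,3,6} D(W)={1,2,3,6}: U {2,3,4,5,7}->{2,3,5}; Z {1,3,6}->{1,3}; W {1,2,3,6}->{3,6}
So after constraint 2: D(Z) = {1,3}

Answer: {1,3}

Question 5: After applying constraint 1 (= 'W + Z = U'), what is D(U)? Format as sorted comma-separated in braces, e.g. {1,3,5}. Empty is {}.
Constraint 1 (W + Z = U) on D(W)={1,2,3,5,6,7} D(Z)={1,3,6,7} D(U)={2,3,4,5,7}: W {1,2,3,5,6,7}->{1,2,3,6}; Z {1,3,6,7}->{1,3,6}
So after constraint 1: D(U) = {2,3,4,5,7}

Answer: {2,3,4,5,7}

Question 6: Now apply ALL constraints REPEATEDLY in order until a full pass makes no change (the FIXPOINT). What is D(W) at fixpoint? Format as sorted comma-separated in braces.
pass 0 (initial): D(W)={1,2,3,5,6,7}
pass 1: U {2,3,4,5,7}->{2,3,5}; W {1,2,3,5,6,7}->{}; Z {1,3,6,7}->{}
pass 2: U {2,3,5}->{}
pass 3: no change
Fixpoint after 3 passes: D(W) = {}

Answer: {}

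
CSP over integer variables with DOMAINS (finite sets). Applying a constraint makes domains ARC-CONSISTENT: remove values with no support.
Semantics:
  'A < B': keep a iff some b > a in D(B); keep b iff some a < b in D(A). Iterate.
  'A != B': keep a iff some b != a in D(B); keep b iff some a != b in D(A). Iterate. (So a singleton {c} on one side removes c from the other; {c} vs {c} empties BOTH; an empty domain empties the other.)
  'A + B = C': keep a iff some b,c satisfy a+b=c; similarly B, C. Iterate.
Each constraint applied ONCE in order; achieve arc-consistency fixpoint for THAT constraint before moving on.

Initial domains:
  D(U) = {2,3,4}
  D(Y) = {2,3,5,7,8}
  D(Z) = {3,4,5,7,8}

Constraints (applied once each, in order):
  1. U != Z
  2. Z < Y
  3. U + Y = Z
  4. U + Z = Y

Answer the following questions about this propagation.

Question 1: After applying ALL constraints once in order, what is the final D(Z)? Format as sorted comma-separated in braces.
Answer: {}

Derivation:
Constraint 1 (U != Z) on D(U)={2,3,4} D(Z)={3,4,5,7,8}: no change
Constraint 2 (Z < Y) on D(Z)={3,4,5,7,8} D(Y)={2,3,5,7,8}: Z {3,4,5,7,8}->{3,4,5,7}; Y {2,3,5,7,8}->{5,7,8}
Constraint 3 (U + Y = Z) on D(U)={2,3,4} D(Y)={5,7,8} D(Z)={3,4,5,7}: U {2,3,4}->{2}; Y {5,7,8}->{5}; Z {3,4,5,7}->{7}
Constraint 4 (U + Z = Y) on D(U)={2} D(Z)={7} D(Y)={5}: U {2}->{}; Z {7}->{}; Y {5}->{}
So after all 4 constraints: D(Z) = {}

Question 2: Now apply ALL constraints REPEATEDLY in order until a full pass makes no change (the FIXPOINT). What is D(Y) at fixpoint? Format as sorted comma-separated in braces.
pass 0 (initial): D(Y)={2,3,5,7,8}
pass 1: U {2,3,4}->{}; Y {2,3,5,7,8}->{}; Z {3,4,5,7,8}->{}
pass 2: no change
Fixpoint after 2 passes: D(Y) = {}

Answer: {}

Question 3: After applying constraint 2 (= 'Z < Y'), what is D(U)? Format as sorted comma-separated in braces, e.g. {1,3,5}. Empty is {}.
Constraint 1 (U != Z) on D(U)={2,3,4} D(Z)={3,4,5,7,8}: no change
Constraint 2 (Z < Y) on D(Z)={3,4,5,7,8} D(Y)={2,3,5,7,8}: Z {3,4,5,7,8}->{3,4,5,7}; Y {2,3,5,7,8}->{5,7,8}
So after constraint 2: D(U) = {2,3,4}

Answer: {2,3,4}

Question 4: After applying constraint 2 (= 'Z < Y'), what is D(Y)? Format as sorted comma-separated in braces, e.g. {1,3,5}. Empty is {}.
Constraint 1 (U != Z) on D(U)={2,3,4} D(Z)={3,4,5,7,8}: no change
Constraint 2 (Z < Y) on D(Z)={3,4,5,7,8} D(Y)={2,3,5,7,8}: Z {3,4,5,7,8}->{3,4,5,7}; Y {2,3,5,7,8}->{5,7,8}
So after constraint 2: D(Y) = {5,7,8}

Answer: {5,7,8}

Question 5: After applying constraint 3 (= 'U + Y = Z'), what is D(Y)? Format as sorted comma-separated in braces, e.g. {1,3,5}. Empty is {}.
Answer: {5}

Derivation:
Constraint 1 (U != Z) on D(U)={2,3,4} D(Z)={3,4,5,7,8}: no change
Constraint 2 (Z < Y) on D(Z)={3,4,5,7,8} D(Y)={2,3,5,7,8}: Z {3,4,5,7,8}->{3,4,5,7}; Y {2,3,5,7,8}->{5,7,8}
Constraint 3 (U + Y = Z) on D(U)={2,3,4} D(Y)={5,7,8} D(Z)={3,4,5,7}: U {2,3,4}->{2}; Y {5,7,8}->{5}; Z {3,4,5,7}->{7}
So after constraint 3: D(Y) = {5}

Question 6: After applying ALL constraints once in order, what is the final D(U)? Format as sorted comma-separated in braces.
Constraint 1 (U != Z) on D(U)={2,3,4} D(Z)={3,4,5,7,8}: no change
Constraint 2 (Z < Y) on D(Z)={3,4,5,7,8} D(Y)={2,3,5,7,8}: Z {3,4,5,7,8}->{3,4,5,7}; Y {2,3,5,7,8}->{5,7,8}
Constraint 3 (U + Y = Z) on D(U)={2,3,4} D(Y)={5,7,8} D(Z)={3,4,5,7}: U {2,3,4}->{2}; Y {5,7,8}->{5}; Z {3,4,5,7}->{7}
Constraint 4 (U + Z = Y) on D(U)={2} D(Z)={7} D(Y)={5}: U {2}->{}; Z {7}->{}; Y {5}->{}
So after all 4 constraints: D(U) = {}

Answer: {}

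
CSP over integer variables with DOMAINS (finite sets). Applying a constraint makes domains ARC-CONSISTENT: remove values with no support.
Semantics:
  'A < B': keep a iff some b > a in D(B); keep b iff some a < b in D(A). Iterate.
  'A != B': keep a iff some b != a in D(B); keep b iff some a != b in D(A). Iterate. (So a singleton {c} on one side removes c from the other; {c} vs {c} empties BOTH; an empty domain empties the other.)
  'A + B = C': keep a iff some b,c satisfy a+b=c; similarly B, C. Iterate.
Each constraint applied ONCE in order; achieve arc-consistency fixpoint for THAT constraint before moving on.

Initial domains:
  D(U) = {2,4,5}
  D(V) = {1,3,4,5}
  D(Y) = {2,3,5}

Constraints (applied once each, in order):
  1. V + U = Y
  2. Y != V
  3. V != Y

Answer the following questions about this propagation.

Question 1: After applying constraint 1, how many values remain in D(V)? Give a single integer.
Constraint 1 (V + U = Y) on D(V)={1,3,4,5} D(U)={2,4,5} D(Y)={2,3,5}: V {1,3,4,5}->{1,3}; U {2,4,5}->{2,4}; Y {2,3,5}->{3,5}
So after constraint 1: D(V)={1,3}, size = 2

Answer: 2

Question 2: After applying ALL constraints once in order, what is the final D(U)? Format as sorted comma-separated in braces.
Answer: {2,4}

Derivation:
Constraint 1 (V + U = Y) on D(V)={1,3,4,5} D(U)={2,4,5} D(Y)={2,3,5}: V {1,3,4,5}->{1,3}; U {2,4,5}->{2,4}; Y {2,3,5}->{3,5}
Constraint 2 (Y != V) on D(Y)={3,5} D(V)={1,3}: no change
Constraint 3 (V != Y) on D(V)={1,3} D(Y)={3,5}: no change
So after all 3 constraints: D(U) = {2,4}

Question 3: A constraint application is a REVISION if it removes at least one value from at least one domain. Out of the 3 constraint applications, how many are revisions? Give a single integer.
Answer: 1

Derivation:
Constraint 1 (V + U = Y) on D(V)={1,3,4,5} D(U)={2,4,5} D(Y)={2,3,5}: V {1,3,4,5}->{1,3}; U {2,4,5}->{2,4}; Y {2,3,5}->{3,5} => REVISION
Constraint 2 (Y != V) on D(Y)={3,5} D(V)={1,3}: no change => not a revision
Constraint 3 (V != Y) on D(V)={1,3} D(Y)={3,5}: no change => not a revision
Total revisions = 1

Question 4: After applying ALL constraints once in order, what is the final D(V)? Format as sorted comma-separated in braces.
Answer: {1,3}

Derivation:
Constraint 1 (V + U = Y) on D(V)={1,3,4,5} D(U)={2,4,5} D(Y)={2,3,5}: V {1,3,4,5}->{1,3}; U {2,4,5}->{2,4}; Y {2,3,5}->{3,5}
Constraint 2 (Y != V) on D(Y)={3,5} D(V)={1,3}: no change
Constraint 3 (V != Y) on D(V)={1,3} D(Y)={3,5}: no change
So after all 3 constraints: D(V) = {1,3}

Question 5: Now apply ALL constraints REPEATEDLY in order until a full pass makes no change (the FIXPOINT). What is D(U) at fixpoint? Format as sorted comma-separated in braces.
Answer: {2,4}

Derivation:
pass 0 (initial): D(U)={2,4,5}
pass 1: U {2,4,5}->{2,4}; V {1,3,4,5}->{1,3}; Y {2,3,5}->{3,5}
pass 2: no change
Fixpoint after 2 passes: D(U) = {2,4}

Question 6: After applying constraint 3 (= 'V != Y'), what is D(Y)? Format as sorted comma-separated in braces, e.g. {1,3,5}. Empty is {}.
Answer: {3,5}

Derivation:
Constraint 1 (V + U = Y) on D(V)={1,3,4,5} D(U)={2,4,5} D(Y)={2,3,5}: V {1,3,4,5}->{1,3}; U {2,4,5}->{2,4}; Y {2,3,5}->{3,5}
Constraint 2 (Y != V) on D(Y)={3,5} D(V)={1,3}: no change
Constraint 3 (V != Y) on D(V)={1,3} D(Y)={3,5}: no change
So after constraint 3: D(Y) = {3,5}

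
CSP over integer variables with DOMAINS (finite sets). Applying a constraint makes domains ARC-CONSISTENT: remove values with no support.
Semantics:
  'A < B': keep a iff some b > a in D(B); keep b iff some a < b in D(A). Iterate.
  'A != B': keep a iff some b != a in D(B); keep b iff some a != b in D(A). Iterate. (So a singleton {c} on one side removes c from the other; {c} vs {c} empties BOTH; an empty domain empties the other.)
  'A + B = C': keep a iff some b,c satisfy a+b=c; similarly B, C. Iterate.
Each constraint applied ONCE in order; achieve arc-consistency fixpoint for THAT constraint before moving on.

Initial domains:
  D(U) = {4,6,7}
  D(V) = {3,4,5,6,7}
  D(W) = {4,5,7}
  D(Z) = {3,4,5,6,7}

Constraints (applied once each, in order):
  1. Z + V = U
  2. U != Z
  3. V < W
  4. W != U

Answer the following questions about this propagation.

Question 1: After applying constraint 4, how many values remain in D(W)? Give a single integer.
Answer: 3

Derivation:
Constraint 1 (Z + V = U) on D(Z)={3,4,5,6,7} D(V)={3,4,5,6,7} D(U)={4,6,7}: Z {3,4,5,6,7}->{3,4}; V {3,4,5,6,7}->{3,4}; U {4,6,7}->{6,7}
Constraint 2 (U != Z) on D(U)={6,7} D(Z)={3,4}: no change
Constraint 3 (V < W) on D(V)={3,4} D(W)={4,5,7}: no change
Constraint 4 (W != U) on D(W)={4,5,7} D(U)={6,7}: no change
So after constraint 4: D(W)={4,5,7}, size = 3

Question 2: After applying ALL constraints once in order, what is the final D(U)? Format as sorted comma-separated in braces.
Answer: {6,7}

Derivation:
Constraint 1 (Z + V = U) on D(Z)={3,4,5,6,7} D(V)={3,4,5,6,7} D(U)={4,6,7}: Z {3,4,5,6,7}->{3,4}; V {3,4,5,6,7}->{3,4}; U {4,6,7}->{6,7}
Constraint 2 (U != Z) on D(U)={6,7} D(Z)={3,4}: no change
Constraint 3 (V < W) on D(V)={3,4} D(W)={4,5,7}: no change
Constraint 4 (W != U) on D(W)={4,5,7} D(U)={6,7}: no change
So after all 4 constraints: D(U) = {6,7}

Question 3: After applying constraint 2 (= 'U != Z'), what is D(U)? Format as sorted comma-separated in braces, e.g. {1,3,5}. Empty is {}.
Constraint 1 (Z + V = U) on D(Z)={3,4,5,6,7} D(V)={3,4,5,6,7} D(U)={4,6,7}: Z {3,4,5,6,7}->{3,4}; V {3,4,5,6,7}->{3,4}; U {4,6,7}->{6,7}
Constraint 2 (U != Z) on D(U)={6,7} D(Z)={3,4}: no change
So after constraint 2: D(U) = {6,7}

Answer: {6,7}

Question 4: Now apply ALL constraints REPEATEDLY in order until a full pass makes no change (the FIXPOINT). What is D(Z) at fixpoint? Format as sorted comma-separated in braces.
pass 0 (initial): D(Z)={3,4,5,6,7}
pass 1: U {4,6,7}->{6,7}; V {3,4,5,6,7}->{3,4}; Z {3,4,5,6,7}->{3,4}
pass 2: no change
Fixpoint after 2 passes: D(Z) = {3,4}

Answer: {3,4}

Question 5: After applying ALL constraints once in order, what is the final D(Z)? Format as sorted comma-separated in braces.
Constraint 1 (Z + V = U) on D(Z)={3,4,5,6,7} D(V)={3,4,5,6,7} D(U)={4,6,7}: Z {3,4,5,6,7}->{3,4}; V {3,4,5,6,7}->{3,4}; U {4,6,7}->{6,7}
Constraint 2 (U != Z) on D(U)={6,7} D(Z)={3,4}: no change
Constraint 3 (V < W) on D(V)={3,4} D(W)={4,5,7}: no change
Constraint 4 (W != U) on D(W)={4,5,7} D(U)={6,7}: no change
So after all 4 constraints: D(Z) = {3,4}

Answer: {3,4}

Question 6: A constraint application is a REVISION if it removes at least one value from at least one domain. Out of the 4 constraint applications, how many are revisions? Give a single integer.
Answer: 1

Derivation:
Constraint 1 (Z + V = U) on D(Z)={3,4,5,6,7} D(V)={3,4,5,6,7} D(U)={4,6,7}: Z {3,4,5,6,7}->{3,4}; V {3,4,5,6,7}->{3,4}; U {4,6,7}->{6,7} => REVISION
Constraint 2 (U != Z) on D(U)={6,7} D(Z)={3,4}: no change => not a revision
Constraint 3 (V < W) on D(V)={3,4} D(W)={4,5,7}: no change => not a revision
Constraint 4 (W != U) on D(W)={4,5,7} D(U)={6,7}: no change => not a revision
Total revisions = 1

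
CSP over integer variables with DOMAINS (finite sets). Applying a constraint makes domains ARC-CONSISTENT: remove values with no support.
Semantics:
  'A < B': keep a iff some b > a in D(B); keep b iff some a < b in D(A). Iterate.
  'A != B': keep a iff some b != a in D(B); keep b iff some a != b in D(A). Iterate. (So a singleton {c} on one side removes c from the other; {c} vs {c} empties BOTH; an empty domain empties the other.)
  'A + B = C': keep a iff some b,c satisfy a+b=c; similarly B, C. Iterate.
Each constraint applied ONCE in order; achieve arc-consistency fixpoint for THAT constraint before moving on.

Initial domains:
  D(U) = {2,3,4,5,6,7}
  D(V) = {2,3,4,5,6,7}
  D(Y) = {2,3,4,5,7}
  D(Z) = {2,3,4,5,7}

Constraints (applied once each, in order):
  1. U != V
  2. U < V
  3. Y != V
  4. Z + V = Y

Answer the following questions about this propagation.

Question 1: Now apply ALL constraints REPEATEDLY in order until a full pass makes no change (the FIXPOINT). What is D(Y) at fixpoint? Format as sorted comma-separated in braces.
pass 0 (initial): D(Y)={2,3,4,5,7}
pass 1: U {2,3,4,5,6,7}->{2,3,4,5,6}; V {2,3,4,5,6,7}->{3,4,5}; Y {2,3,4,5,7}->{5,7}; Z {2,3,4,5,7}->{2,3,4}
pass 2: U {2,3,4,5,6}->{2,3,4}
pass 3: no change
Fixpoint after 3 passes: D(Y) = {5,7}

Answer: {5,7}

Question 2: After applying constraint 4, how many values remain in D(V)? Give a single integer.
Answer: 3

Derivation:
Constraint 1 (U != V) on D(U)={2,3,4,5,6,7} D(V)={2,3,4,5,6,7}: no change
Constraint 2 (U < V) on D(U)={2,3,4,5,6,7} D(V)={2,3,4,5,6,7}: U {2,3,4,5,6,7}->{2,3,4,5,6}; V {2,3,4,5,6,7}->{3,4,5,6,7}
Constraint 3 (Y != V) on D(Y)={2,3,4,5,7} D(V)={3,4,5,6,7}: no change
Constraint 4 (Z + V = Y) on D(Z)={2,3,4,5,7} D(V)={3,4,5,6,7} D(Y)={2,3,4,5,7}: Z {2,3,4,5,7}->{2,3,4}; V {3,4,5,6,7}->{3,4,5}; Y {2,3,4,5,7}->{5,7}
So after constraint 4: D(V)={3,4,5}, size = 3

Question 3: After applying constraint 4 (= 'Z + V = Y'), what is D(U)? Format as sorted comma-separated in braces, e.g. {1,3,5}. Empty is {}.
Constraint 1 (U != V) on D(U)={2,3,4,5,6,7} D(V)={2,3,4,5,6,7}: no change
Constraint 2 (U < V) on D(U)={2,3,4,5,6,7} D(V)={2,3,4,5,6,7}: U {2,3,4,5,6,7}->{2,3,4,5,6}; V {2,3,4,5,6,7}->{3,4,5,6,7}
Constraint 3 (Y != V) on D(Y)={2,3,4,5,7} D(V)={3,4,5,6,7}: no change
Constraint 4 (Z + V = Y) on D(Z)={2,3,4,5,7} D(V)={3,4,5,6,7} D(Y)={2,3,4,5,7}: Z {2,3,4,5,7}->{2,3,4}; V {3,4,5,6,7}->{3,4,5}; Y {2,3,4,5,7}->{5,7}
So after constraint 4: D(U) = {2,3,4,5,6}

Answer: {2,3,4,5,6}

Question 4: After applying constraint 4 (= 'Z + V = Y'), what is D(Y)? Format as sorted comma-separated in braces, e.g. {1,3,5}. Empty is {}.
Constraint 1 (U != V) on D(U)={2,3,4,5,6,7} D(V)={2,3,4,5,6,7}: no change
Constraint 2 (U < V) on D(U)={2,3,4,5,6,7} D(V)={2,3,4,5,6,7}: U {2,3,4,5,6,7}->{2,3,4,5,6}; V {2,3,4,5,6,7}->{3,4,5,6,7}
Constraint 3 (Y != V) on D(Y)={2,3,4,5,7} D(V)={3,4,5,6,7}: no change
Constraint 4 (Z + V = Y) on D(Z)={2,3,4,5,7} D(V)={3,4,5,6,7} D(Y)={2,3,4,5,7}: Z {2,3,4,5,7}->{2,3,4}; V {3,4,5,6,7}->{3,4,5}; Y {2,3,4,5,7}->{5,7}
So after constraint 4: D(Y) = {5,7}

Answer: {5,7}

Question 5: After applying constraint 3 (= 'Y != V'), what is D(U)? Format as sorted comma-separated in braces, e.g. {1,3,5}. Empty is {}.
Answer: {2,3,4,5,6}

Derivation:
Constraint 1 (U != V) on D(U)={2,3,4,5,6,7} D(V)={2,3,4,5,6,7}: no change
Constraint 2 (U < V) on D(U)={2,3,4,5,6,7} D(V)={2,3,4,5,6,7}: U {2,3,4,5,6,7}->{2,3,4,5,6}; V {2,3,4,5,6,7}->{3,4,5,6,7}
Constraint 3 (Y != V) on D(Y)={2,3,4,5,7} D(V)={3,4,5,6,7}: no change
So after constraint 3: D(U) = {2,3,4,5,6}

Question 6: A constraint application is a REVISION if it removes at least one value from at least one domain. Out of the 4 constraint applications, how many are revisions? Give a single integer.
Constraint 1 (U != V) on D(U)={2,3,4,5,6,7} D(V)={2,3,4,5,6,7}: no change => not a revision
Constraint 2 (U < V) on D(U)={2,3,4,5,6,7} D(V)={2,3,4,5,6,7}: U {2,3,4,5,6,7}->{2,3,4,5,6}; V {2,3,4,5,6,7}->{3,4,5,6,7} => REVISION
Constraint 3 (Y != V) on D(Y)={2,3,4,5,7} D(V)={3,4,5,6,7}: no change => not a revision
Constraint 4 (Z + V = Y) on D(Z)={2,3,4,5,7} D(V)={3,4,5,6,7} D(Y)={2,3,4,5,7}: Z {2,3,4,5,7}->{2,3,4}; V {3,4,5,6,7}->{3,4,5}; Y {2,3,4,5,7}->{5,7} => REVISION
Total revisions = 2

Answer: 2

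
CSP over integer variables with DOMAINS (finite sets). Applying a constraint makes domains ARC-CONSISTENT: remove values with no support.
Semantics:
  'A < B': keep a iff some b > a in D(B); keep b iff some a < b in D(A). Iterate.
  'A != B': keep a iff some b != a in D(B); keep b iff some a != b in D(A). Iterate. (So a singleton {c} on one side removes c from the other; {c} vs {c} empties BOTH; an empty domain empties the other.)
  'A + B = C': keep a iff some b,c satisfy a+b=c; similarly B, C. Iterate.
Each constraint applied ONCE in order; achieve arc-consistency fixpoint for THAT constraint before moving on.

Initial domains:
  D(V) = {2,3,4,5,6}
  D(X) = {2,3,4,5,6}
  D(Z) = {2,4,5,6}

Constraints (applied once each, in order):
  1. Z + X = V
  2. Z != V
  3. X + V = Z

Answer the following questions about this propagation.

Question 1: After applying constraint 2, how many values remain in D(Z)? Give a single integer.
Answer: 2

Derivation:
Constraint 1 (Z + X = V) on D(Z)={2,4,5,6} D(X)={2,3,4,5,6} D(V)={2,3,4,5,6}: Z {2,4,5,6}->{2,4}; X {2,3,4,5,6}->{2,3,4}; V {2,3,4,5,6}->{4,5,6}
Constraint 2 (Z != V) on D(Z)={2,4} D(V)={4,5,6}: no change
So after constraint 2: D(Z)={2,4}, size = 2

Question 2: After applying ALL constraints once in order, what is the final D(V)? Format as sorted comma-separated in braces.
Answer: {}

Derivation:
Constraint 1 (Z + X = V) on D(Z)={2,4,5,6} D(X)={2,3,4,5,6} D(V)={2,3,4,5,6}: Z {2,4,5,6}->{2,4}; X {2,3,4,5,6}->{2,3,4}; V {2,3,4,5,6}->{4,5,6}
Constraint 2 (Z != V) on D(Z)={2,4} D(V)={4,5,6}: no change
Constraint 3 (X + V = Z) on D(X)={2,3,4} D(V)={4,5,6} D(Z)={2,4}: X {2,3,4}->{}; V {4,5,6}->{}; Z {2,4}->{}
So after all 3 constraints: D(V) = {}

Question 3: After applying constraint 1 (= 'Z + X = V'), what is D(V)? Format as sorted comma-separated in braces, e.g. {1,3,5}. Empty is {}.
Constraint 1 (Z + X = V) on D(Z)={2,4,5,6} D(X)={2,3,4,5,6} D(V)={2,3,4,5,6}: Z {2,4,5,6}->{2,4}; X {2,3,4,5,6}->{2,3,4}; V {2,3,4,5,6}->{4,5,6}
So after constraint 1: D(V) = {4,5,6}

Answer: {4,5,6}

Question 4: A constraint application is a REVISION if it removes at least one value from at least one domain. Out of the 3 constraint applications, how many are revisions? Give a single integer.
Answer: 2

Derivation:
Constraint 1 (Z + X = V) on D(Z)={2,4,5,6} D(X)={2,3,4,5,6} D(V)={2,3,4,5,6}: Z {2,4,5,6}->{2,4}; X {2,3,4,5,6}->{2,3,4}; V {2,3,4,5,6}->{4,5,6} => REVISION
Constraint 2 (Z != V) on D(Z)={2,4} D(V)={4,5,6}: no change => not a revision
Constraint 3 (X + V = Z) on D(X)={2,3,4} D(V)={4,5,6} D(Z)={2,4}: X {2,3,4}->{}; V {4,5,6}->{}; Z {2,4}->{} => REVISION
Total revisions = 2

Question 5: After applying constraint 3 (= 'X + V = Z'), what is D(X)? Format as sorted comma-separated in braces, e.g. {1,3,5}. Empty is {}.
Constraint 1 (Z + X = V) on D(Z)={2,4,5,6} D(X)={2,3,4,5,6} D(V)={2,3,4,5,6}: Z {2,4,5,6}->{2,4}; X {2,3,4,5,6}->{2,3,4}; V {2,3,4,5,6}->{4,5,6}
Constraint 2 (Z != V) on D(Z)={2,4} D(V)={4,5,6}: no change
Constraint 3 (X + V = Z) on D(X)={2,3,4} D(V)={4,5,6} D(Z)={2,4}: X {2,3,4}->{}; V {4,5,6}->{}; Z {2,4}->{}
So after constraint 3: D(X) = {}

Answer: {}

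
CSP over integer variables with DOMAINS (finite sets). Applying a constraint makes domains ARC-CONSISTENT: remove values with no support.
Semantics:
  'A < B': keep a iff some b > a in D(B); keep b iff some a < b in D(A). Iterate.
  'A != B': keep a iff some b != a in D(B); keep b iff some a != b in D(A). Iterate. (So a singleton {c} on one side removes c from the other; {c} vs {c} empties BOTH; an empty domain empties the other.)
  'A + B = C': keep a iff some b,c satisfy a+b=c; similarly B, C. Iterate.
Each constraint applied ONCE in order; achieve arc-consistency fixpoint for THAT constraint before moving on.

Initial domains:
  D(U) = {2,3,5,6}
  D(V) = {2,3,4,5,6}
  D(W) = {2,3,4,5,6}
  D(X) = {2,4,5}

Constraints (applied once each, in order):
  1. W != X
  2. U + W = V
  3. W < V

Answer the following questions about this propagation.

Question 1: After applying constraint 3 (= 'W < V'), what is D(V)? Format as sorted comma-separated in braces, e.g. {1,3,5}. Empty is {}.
Answer: {4,5,6}

Derivation:
Constraint 1 (W != X) on D(W)={2,3,4,5,6} D(X)={2,4,5}: no change
Constraint 2 (U + W = V) on D(U)={2,3,5,6} D(W)={2,3,4,5,6} D(V)={2,3,4,5,6}: U {2,3,5,6}->{2,3}; W {2,3,4,5,6}->{2,3,4}; V {2,3,4,5,6}->{4,5,6}
Constraint 3 (W < V) on D(W)={2,3,4} D(V)={4,5,6}: no change
So after constraint 3: D(V) = {4,5,6}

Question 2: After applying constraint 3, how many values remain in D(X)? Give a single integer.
Answer: 3

Derivation:
Constraint 1 (W != X) on D(W)={2,3,4,5,6} D(X)={2,4,5}: no change
Constraint 2 (U + W = V) on D(U)={2,3,5,6} D(W)={2,3,4,5,6} D(V)={2,3,4,5,6}: U {2,3,5,6}->{2,3}; W {2,3,4,5,6}->{2,3,4}; V {2,3,4,5,6}->{4,5,6}
Constraint 3 (W < V) on D(W)={2,3,4} D(V)={4,5,6}: no change
So after constraint 3: D(X)={2,4,5}, size = 3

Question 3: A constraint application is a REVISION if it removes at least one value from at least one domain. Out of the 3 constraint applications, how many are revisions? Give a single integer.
Constraint 1 (W != X) on D(W)={2,3,4,5,6} D(X)={2,4,5}: no change => not a revision
Constraint 2 (U + W = V) on D(U)={2,3,5,6} D(W)={2,3,4,5,6} D(V)={2,3,4,5,6}: U {2,3,5,6}->{2,3}; W {2,3,4,5,6}->{2,3,4}; V {2,3,4,5,6}->{4,5,6} => REVISION
Constraint 3 (W < V) on D(W)={2,3,4} D(V)={4,5,6}: no change => not a revision
Total revisions = 1

Answer: 1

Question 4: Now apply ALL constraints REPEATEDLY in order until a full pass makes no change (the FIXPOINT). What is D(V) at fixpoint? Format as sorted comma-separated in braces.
Answer: {4,5,6}

Derivation:
pass 0 (initial): D(V)={2,3,4,5,6}
pass 1: U {2,3,5,6}->{2,3}; V {2,3,4,5,6}->{4,5,6}; W {2,3,4,5,6}->{2,3,4}
pass 2: no change
Fixpoint after 2 passes: D(V) = {4,5,6}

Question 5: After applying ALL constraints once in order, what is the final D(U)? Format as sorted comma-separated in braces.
Constraint 1 (W != X) on D(W)={2,3,4,5,6} D(X)={2,4,5}: no change
Constraint 2 (U + W = V) on D(U)={2,3,5,6} D(W)={2,3,4,5,6} D(V)={2,3,4,5,6}: U {2,3,5,6}->{2,3}; W {2,3,4,5,6}->{2,3,4}; V {2,3,4,5,6}->{4,5,6}
Constraint 3 (W < V) on D(W)={2,3,4} D(V)={4,5,6}: no change
So after all 3 constraints: D(U) = {2,3}

Answer: {2,3}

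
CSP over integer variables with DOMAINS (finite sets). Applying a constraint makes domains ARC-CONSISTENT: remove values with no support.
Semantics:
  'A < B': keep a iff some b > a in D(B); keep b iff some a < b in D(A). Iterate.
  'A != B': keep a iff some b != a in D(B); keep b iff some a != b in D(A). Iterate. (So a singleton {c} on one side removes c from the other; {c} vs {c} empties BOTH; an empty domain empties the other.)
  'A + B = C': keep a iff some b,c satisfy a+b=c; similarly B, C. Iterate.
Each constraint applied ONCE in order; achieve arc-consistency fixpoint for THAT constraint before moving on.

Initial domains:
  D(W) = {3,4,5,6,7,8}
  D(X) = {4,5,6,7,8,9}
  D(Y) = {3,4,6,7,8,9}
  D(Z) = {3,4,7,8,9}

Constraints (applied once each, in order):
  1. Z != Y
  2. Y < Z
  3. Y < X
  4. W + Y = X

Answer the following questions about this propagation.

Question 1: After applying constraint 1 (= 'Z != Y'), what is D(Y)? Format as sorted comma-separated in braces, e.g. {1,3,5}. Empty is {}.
Constraint 1 (Z != Y) on D(Z)={3,4,7,8,9} D(Y)={3,4,6,7,8,9}: no change
So after constraint 1: D(Y) = {3,4,6,7,8,9}

Answer: {3,4,6,7,8,9}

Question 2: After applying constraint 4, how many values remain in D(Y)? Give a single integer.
Constraint 1 (Z != Y) on D(Z)={3,4,7,8,9} D(Y)={3,4,6,7,8,9}: no change
Constraint 2 (Y < Z) on D(Y)={3,4,6,7,8,9} D(Z)={3,4,7,8,9}: Y {3,4,6,7,8,9}->{3,4,6,7,8}; Z {3,4,7,8,9}->{4,7,8,9}
Constraint 3 (Y < X) on D(Y)={3,4,6,7,8} D(X)={4,5,6,7,8,9}: no change
Constraint 4 (W + Y = X) on D(W)={3,4,5,6,7,8} D(Y)={3,4,6,7,8} D(X)={4,5,6,7,8,9}: W {3,4,5,6,7,8}->{3,4,5,6}; Y {3,4,6,7,8}->{3,4,6}; X {4,5,6,7,8,9}->{6,7,8,9}
So after constraint 4: D(Y)={3,4,6}, size = 3

Answer: 3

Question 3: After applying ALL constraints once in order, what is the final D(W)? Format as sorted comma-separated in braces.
Constraint 1 (Z != Y) on D(Z)={3,4,7,8,9} D(Y)={3,4,6,7,8,9}: no change
Constraint 2 (Y < Z) on D(Y)={3,4,6,7,8,9} D(Z)={3,4,7,8,9}: Y {3,4,6,7,8,9}->{3,4,6,7,8}; Z {3,4,7,8,9}->{4,7,8,9}
Constraint 3 (Y < X) on D(Y)={3,4,6,7,8} D(X)={4,5,6,7,8,9}: no change
Constraint 4 (W + Y = X) on D(W)={3,4,5,6,7,8} D(Y)={3,4,6,7,8} D(X)={4,5,6,7,8,9}: W {3,4,5,6,7,8}->{3,4,5,6}; Y {3,4,6,7,8}->{3,4,6}; X {4,5,6,7,8,9}->{6,7,8,9}
So after all 4 constraints: D(W) = {3,4,5,6}

Answer: {3,4,5,6}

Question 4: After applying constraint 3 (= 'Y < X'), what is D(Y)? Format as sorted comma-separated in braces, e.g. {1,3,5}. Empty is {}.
Answer: {3,4,6,7,8}

Derivation:
Constraint 1 (Z != Y) on D(Z)={3,4,7,8,9} D(Y)={3,4,6,7,8,9}: no change
Constraint 2 (Y < Z) on D(Y)={3,4,6,7,8,9} D(Z)={3,4,7,8,9}: Y {3,4,6,7,8,9}->{3,4,6,7,8}; Z {3,4,7,8,9}->{4,7,8,9}
Constraint 3 (Y < X) on D(Y)={3,4,6,7,8} D(X)={4,5,6,7,8,9}: no change
So after constraint 3: D(Y) = {3,4,6,7,8}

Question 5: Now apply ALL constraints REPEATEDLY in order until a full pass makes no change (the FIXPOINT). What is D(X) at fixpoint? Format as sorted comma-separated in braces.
Answer: {6,7,8,9}

Derivation:
pass 0 (initial): D(X)={4,5,6,7,8,9}
pass 1: W {3,4,5,6,7,8}->{3,4,5,6}; X {4,5,6,7,8,9}->{6,7,8,9}; Y {3,4,6,7,8,9}->{3,4,6}; Z {3,4,7,8,9}->{4,7,8,9}
pass 2: no change
Fixpoint after 2 passes: D(X) = {6,7,8,9}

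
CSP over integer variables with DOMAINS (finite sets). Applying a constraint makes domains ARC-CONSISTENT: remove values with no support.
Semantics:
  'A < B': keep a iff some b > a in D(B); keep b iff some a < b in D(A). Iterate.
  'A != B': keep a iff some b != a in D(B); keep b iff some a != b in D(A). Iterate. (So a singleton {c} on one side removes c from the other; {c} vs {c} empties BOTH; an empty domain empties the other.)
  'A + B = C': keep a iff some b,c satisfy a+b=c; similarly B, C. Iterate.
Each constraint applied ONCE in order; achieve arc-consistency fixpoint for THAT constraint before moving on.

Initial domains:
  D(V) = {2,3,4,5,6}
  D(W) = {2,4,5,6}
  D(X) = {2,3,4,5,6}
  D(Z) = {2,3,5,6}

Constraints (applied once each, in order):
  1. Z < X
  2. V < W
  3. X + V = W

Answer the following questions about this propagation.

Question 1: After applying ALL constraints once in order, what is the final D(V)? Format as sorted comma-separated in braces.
Answer: {2,3}

Derivation:
Constraint 1 (Z < X) on D(Z)={2,3,5,6} D(X)={2,3,4,5,6}: Z {2,3,5,6}->{2,3,5}; X {2,3,4,5,6}->{3,4,5,6}
Constraint 2 (V < W) on D(V)={2,3,4,5,6} D(W)={2,4,5,6}: V {2,3,4,5,6}->{2,3,4,5}; W {2,4,5,6}->{4,5,6}
Constraint 3 (X + V = W) on D(X)={3,4,5,6} D(V)={2,3,4,5} D(W)={4,5,6}: X {3,4,5,6}->{3,4}; V {2,3,4,5}->{2,3}; W {4,5,6}->{5,6}
So after all 3 constraints: D(V) = {2,3}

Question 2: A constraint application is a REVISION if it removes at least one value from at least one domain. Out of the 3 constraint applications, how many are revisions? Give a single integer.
Answer: 3

Derivation:
Constraint 1 (Z < X) on D(Z)={2,3,5,6} D(X)={2,3,4,5,6}: Z {2,3,5,6}->{2,3,5}; X {2,3,4,5,6}->{3,4,5,6} => REVISION
Constraint 2 (V < W) on D(V)={2,3,4,5,6} D(W)={2,4,5,6}: V {2,3,4,5,6}->{2,3,4,5}; W {2,4,5,6}->{4,5,6} => REVISION
Constraint 3 (X + V = W) on D(X)={3,4,5,6} D(V)={2,3,4,5} D(W)={4,5,6}: X {3,4,5,6}->{3,4}; V {2,3,4,5}->{2,3}; W {4,5,6}->{5,6} => REVISION
Total revisions = 3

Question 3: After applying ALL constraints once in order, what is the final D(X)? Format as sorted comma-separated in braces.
Answer: {3,4}

Derivation:
Constraint 1 (Z < X) on D(Z)={2,3,5,6} D(X)={2,3,4,5,6}: Z {2,3,5,6}->{2,3,5}; X {2,3,4,5,6}->{3,4,5,6}
Constraint 2 (V < W) on D(V)={2,3,4,5,6} D(W)={2,4,5,6}: V {2,3,4,5,6}->{2,3,4,5}; W {2,4,5,6}->{4,5,6}
Constraint 3 (X + V = W) on D(X)={3,4,5,6} D(V)={2,3,4,5} D(W)={4,5,6}: X {3,4,5,6}->{3,4}; V {2,3,4,5}->{2,3}; W {4,5,6}->{5,6}
So after all 3 constraints: D(X) = {3,4}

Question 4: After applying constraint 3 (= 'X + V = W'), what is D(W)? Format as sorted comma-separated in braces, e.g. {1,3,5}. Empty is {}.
Answer: {5,6}

Derivation:
Constraint 1 (Z < X) on D(Z)={2,3,5,6} D(X)={2,3,4,5,6}: Z {2,3,5,6}->{2,3,5}; X {2,3,4,5,6}->{3,4,5,6}
Constraint 2 (V < W) on D(V)={2,3,4,5,6} D(W)={2,4,5,6}: V {2,3,4,5,6}->{2,3,4,5}; W {2,4,5,6}->{4,5,6}
Constraint 3 (X + V = W) on D(X)={3,4,5,6} D(V)={2,3,4,5} D(W)={4,5,6}: X {3,4,5,6}->{3,4}; V {2,3,4,5}->{2,3}; W {4,5,6}->{5,6}
So after constraint 3: D(W) = {5,6}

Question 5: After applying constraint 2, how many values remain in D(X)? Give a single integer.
Answer: 4

Derivation:
Constraint 1 (Z < X) on D(Z)={2,3,5,6} D(X)={2,3,4,5,6}: Z {2,3,5,6}->{2,3,5}; X {2,3,4,5,6}->{3,4,5,6}
Constraint 2 (V < W) on D(V)={2,3,4,5,6} D(W)={2,4,5,6}: V {2,3,4,5,6}->{2,3,4,5}; W {2,4,5,6}->{4,5,6}
So after constraint 2: D(X)={3,4,5,6}, size = 4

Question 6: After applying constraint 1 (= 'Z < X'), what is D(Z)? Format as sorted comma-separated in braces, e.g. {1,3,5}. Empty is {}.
Answer: {2,3,5}

Derivation:
Constraint 1 (Z < X) on D(Z)={2,3,5,6} D(X)={2,3,4,5,6}: Z {2,3,5,6}->{2,3,5}; X {2,3,4,5,6}->{3,4,5,6}
So after constraint 1: D(Z) = {2,3,5}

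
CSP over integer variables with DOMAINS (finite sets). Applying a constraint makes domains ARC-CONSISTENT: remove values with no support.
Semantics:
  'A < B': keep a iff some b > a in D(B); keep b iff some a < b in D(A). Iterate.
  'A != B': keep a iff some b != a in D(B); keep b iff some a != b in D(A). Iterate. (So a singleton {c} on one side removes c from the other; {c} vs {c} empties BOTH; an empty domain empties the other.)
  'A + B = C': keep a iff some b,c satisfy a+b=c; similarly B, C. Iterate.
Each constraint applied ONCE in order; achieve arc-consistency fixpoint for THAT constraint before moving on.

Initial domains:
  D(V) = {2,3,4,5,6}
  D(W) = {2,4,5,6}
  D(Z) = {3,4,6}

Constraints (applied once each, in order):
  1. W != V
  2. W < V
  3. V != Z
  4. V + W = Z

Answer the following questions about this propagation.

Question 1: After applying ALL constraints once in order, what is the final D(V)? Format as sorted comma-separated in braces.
Answer: {4}

Derivation:
Constraint 1 (W != V) on D(W)={2,4,5,6} D(V)={2,3,4,5,6}: no change
Constraint 2 (W < V) on D(W)={2,4,5,6} D(V)={2,3,4,5,6}: W {2,4,5,6}->{2,4,5}; V {2,3,4,5,6}->{3,4,5,6}
Constraint 3 (V != Z) on D(V)={3,4,5,6} D(Z)={3,4,6}: no change
Constraint 4 (V + W = Z) on D(V)={3,4,5,6} D(W)={2,4,5} D(Z)={3,4,6}: V {3,4,5,6}->{4}; W {2,4,5}->{2}; Z {3,4,6}->{6}
So after all 4 constraints: D(V) = {4}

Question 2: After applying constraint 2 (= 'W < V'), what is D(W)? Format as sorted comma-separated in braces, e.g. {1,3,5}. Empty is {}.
Answer: {2,4,5}

Derivation:
Constraint 1 (W != V) on D(W)={2,4,5,6} D(V)={2,3,4,5,6}: no change
Constraint 2 (W < V) on D(W)={2,4,5,6} D(V)={2,3,4,5,6}: W {2,4,5,6}->{2,4,5}; V {2,3,4,5,6}->{3,4,5,6}
So after constraint 2: D(W) = {2,4,5}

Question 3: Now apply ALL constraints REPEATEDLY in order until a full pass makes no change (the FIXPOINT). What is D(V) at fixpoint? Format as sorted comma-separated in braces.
pass 0 (initial): D(V)={2,3,4,5,6}
pass 1: V {2,3,4,5,6}->{4}; W {2,4,5,6}->{2}; Z {3,4,6}->{6}
pass 2: no change
Fixpoint after 2 passes: D(V) = {4}

Answer: {4}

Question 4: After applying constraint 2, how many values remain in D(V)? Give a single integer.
Constraint 1 (W != V) on D(W)={2,4,5,6} D(V)={2,3,4,5,6}: no change
Constraint 2 (W < V) on D(W)={2,4,5,6} D(V)={2,3,4,5,6}: W {2,4,5,6}->{2,4,5}; V {2,3,4,5,6}->{3,4,5,6}
So after constraint 2: D(V)={3,4,5,6}, size = 4

Answer: 4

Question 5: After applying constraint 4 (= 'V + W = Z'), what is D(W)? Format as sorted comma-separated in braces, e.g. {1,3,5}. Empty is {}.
Constraint 1 (W != V) on D(W)={2,4,5,6} D(V)={2,3,4,5,6}: no change
Constraint 2 (W < V) on D(W)={2,4,5,6} D(V)={2,3,4,5,6}: W {2,4,5,6}->{2,4,5}; V {2,3,4,5,6}->{3,4,5,6}
Constraint 3 (V != Z) on D(V)={3,4,5,6} D(Z)={3,4,6}: no change
Constraint 4 (V + W = Z) on D(V)={3,4,5,6} D(W)={2,4,5} D(Z)={3,4,6}: V {3,4,5,6}->{4}; W {2,4,5}->{2}; Z {3,4,6}->{6}
So after constraint 4: D(W) = {2}

Answer: {2}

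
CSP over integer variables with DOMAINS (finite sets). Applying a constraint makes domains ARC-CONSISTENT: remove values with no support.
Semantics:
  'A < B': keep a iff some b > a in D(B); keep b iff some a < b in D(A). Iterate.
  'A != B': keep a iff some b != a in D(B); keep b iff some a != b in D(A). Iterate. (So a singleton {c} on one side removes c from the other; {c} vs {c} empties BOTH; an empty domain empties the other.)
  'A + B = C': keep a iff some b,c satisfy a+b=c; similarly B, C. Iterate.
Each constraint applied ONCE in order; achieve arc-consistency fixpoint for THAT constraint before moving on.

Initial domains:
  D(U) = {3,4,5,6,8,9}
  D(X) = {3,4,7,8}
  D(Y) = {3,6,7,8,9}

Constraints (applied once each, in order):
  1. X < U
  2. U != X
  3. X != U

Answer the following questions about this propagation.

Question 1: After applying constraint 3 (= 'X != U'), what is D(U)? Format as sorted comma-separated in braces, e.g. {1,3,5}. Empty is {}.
Answer: {4,5,6,8,9}

Derivation:
Constraint 1 (X < U) on D(X)={3,4,7,8} D(U)={3,4,5,6,8,9}: U {3,4,5,6,8,9}->{4,5,6,8,9}
Constraint 2 (U != X) on D(U)={4,5,6,8,9} D(X)={3,4,7,8}: no change
Constraint 3 (X != U) on D(X)={3,4,7,8} D(U)={4,5,6,8,9}: no change
So after constraint 3: D(U) = {4,5,6,8,9}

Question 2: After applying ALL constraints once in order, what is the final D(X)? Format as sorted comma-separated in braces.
Constraint 1 (X < U) on D(X)={3,4,7,8} D(U)={3,4,5,6,8,9}: U {3,4,5,6,8,9}->{4,5,6,8,9}
Constraint 2 (U != X) on D(U)={4,5,6,8,9} D(X)={3,4,7,8}: no change
Constraint 3 (X != U) on D(X)={3,4,7,8} D(U)={4,5,6,8,9}: no change
So after all 3 constraints: D(X) = {3,4,7,8}

Answer: {3,4,7,8}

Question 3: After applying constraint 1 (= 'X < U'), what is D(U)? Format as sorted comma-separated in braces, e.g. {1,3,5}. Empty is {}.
Constraint 1 (X < U) on D(X)={3,4,7,8} D(U)={3,4,5,6,8,9}: U {3,4,5,6,8,9}->{4,5,6,8,9}
So after constraint 1: D(U) = {4,5,6,8,9}

Answer: {4,5,6,8,9}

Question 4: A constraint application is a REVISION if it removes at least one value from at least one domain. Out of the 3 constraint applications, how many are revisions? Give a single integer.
Constraint 1 (X < U) on D(X)={3,4,7,8} D(U)={3,4,5,6,8,9}: U {3,4,5,6,8,9}->{4,5,6,8,9} => REVISION
Constraint 2 (U != X) on D(U)={4,5,6,8,9} D(X)={3,4,7,8}: no change => not a revision
Constraint 3 (X != U) on D(X)={3,4,7,8} D(U)={4,5,6,8,9}: no change => not a revision
Total revisions = 1

Answer: 1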